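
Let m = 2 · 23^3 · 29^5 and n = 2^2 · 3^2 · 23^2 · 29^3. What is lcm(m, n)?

max exponent per prime: 2^2 · 3^2 · 23^3 · 29^5 = 8984129395788

8984129395788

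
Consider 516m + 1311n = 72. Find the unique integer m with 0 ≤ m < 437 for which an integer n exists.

Euclid: 1311 = 2·516 + 279; 516 = 1·279 + 237; 279 = 1·237 + 42; 237 = 5·42 + 27; 42 = 1·27 + 15; 27 = 1·15 + 12; 15 = 1·12 + 3; 12 = 4·3 + 0 → gcd = 3; 72 = 3·24.
Back-substitution yields 516·(-94) + 1311·(37) = 3, so one solution is m = -94·24 = -2256, n = 37·24 = 888.
Solutions in m differ by 1311/3 = 437; the one in [0, 437) is -2256 mod 437 = 366.

366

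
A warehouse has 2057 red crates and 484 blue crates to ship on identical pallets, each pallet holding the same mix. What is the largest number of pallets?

2057 = 11² · 17
484 = 2² · 11²
Common: 11² = 121

121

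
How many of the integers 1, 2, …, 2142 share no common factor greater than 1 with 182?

182 = 2·7·13. Inclusion–exclusion on these primes:
2142 − ⌊2142/2⌋ − ⌊2142/7⌋ − ⌊2142/13⌋ + ⌊2142/14⌋ + ⌊2142/26⌋ + ⌊2142/91⌋ − ⌊2142/182⌋ = 848

848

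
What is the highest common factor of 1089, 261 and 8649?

1089 = 3² · 11²; 261 = 3² · 29; 8649 = 3² · 31²
gcd takes min exponent of each prime: 3² = 9

9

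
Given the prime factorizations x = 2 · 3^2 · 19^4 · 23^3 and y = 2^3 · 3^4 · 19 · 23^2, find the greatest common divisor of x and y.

180918

min exponent per shared prime: 2 · 3^2 · 19 · 23^2 = 180918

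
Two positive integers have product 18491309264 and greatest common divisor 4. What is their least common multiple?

gcd·lcm = product, so lcm = 18491309264/4 = 4622827316.

4622827316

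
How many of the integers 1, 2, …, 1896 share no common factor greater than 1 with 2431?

Prime factors of 2431: 11, 13, 17. Count integers ≤ 1896 divisible by none of them.
By inclusion–exclusion: 1896 − ⌊1896/11⌋ − ⌊1896/13⌋ − ⌊1896/17⌋ + ⌊1896/143⌋ + ⌊1896/187⌋ + ⌊1896/221⌋ − ⌊1896/2431⌋ = 1499.

1499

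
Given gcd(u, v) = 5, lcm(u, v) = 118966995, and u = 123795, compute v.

u·v = gcd·lcm = 5·118966995 = 594834975, so v = 594834975/123795 = 4805.

4805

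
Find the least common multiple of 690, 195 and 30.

8970

690 = 2 · 3 · 5 · 23; 195 = 3 · 5 · 13; 30 = 2 · 3 · 5
lcm takes max exponent of each prime: 2 · 3 · 5 · 13 · 23 = 8970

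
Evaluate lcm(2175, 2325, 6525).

202275

lcm(2175, 2325) = 2175·2325/gcd = 5056875/75 = 67425
lcm(67425, 6525) = 67425·6525/gcd = 439948125/2175 = 202275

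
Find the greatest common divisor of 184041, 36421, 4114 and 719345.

121

gcd(184041, 36421): 184041 = 5·36421 + 1936; 36421 = 18·1936 + 1573; 1936 = 1·1573 + 363; 1573 = 4·363 + 121; 363 = 3·121 + 0 → 121
gcd(121, 4114): 4114 = 34·121 + 0 → 121
gcd(121, 719345): 719345 = 5945·121 + 0 → 121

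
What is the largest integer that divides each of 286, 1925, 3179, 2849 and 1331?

11

286 = 2 · 11 · 13; 1925 = 5² · 7 · 11; 3179 = 11 · 17²; 2849 = 7 · 11 · 37; 1331 = 11³
gcd takes min exponent of each prime: 11 = 11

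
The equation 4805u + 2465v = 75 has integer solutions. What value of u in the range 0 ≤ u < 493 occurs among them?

98

Euclid: 4805 = 1·2465 + 2340; 2465 = 1·2340 + 125; 2340 = 18·125 + 90; 125 = 1·90 + 35; 90 = 2·35 + 20; 35 = 1·20 + 15; 20 = 1·15 + 5; 15 = 3·5 + 0 → gcd = 5; 75 = 5·15.
Back-substitution yields 4805·(138) + 2465·(-269) = 5, so one solution is u = 138·15 = 2070, v = -269·15 = -4035.
Solutions in u differ by 2465/5 = 493; the one in [0, 493) is 2070 mod 493 = 98.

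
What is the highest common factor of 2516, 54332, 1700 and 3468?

68

2516 = 2² · 17 · 37; 54332 = 2² · 17² · 47; 1700 = 2² · 5² · 17; 3468 = 2² · 3 · 17²
gcd takes min exponent of each prime: 2² · 17 = 68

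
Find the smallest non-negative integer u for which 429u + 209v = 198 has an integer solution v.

18

Euclid: 429 = 2·209 + 11; 209 = 19·11 + 0 → gcd = 11; 198 = 11·18.
Back-substitution yields 429·(1) + 209·(-2) = 11, so one solution is u = 1·18 = 18, v = -2·18 = -36.
Solutions in u differ by 209/11 = 19; the one in [0, 19) is 18 mod 19 = 18.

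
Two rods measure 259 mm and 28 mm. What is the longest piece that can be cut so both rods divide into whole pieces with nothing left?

7

259 = 7 · 37
28 = 2² · 7
Common: 7 = 7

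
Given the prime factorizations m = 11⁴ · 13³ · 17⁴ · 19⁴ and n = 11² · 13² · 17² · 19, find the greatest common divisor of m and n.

112285459

min exponent per shared prime: 11² · 13² · 17² · 19 = 112285459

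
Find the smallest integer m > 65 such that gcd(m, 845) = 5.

gcd(m, 845) = 5 forces 5 | m; write m = 5s. Then gcd(5s, 5·169) = 5·gcd(s, 169), so need gcd(s, 169) = 1.
5s > 65 gives s ≥ 14. The least s ≥ 14 coprime to 169 is 14, so m = 5·14 = 70.

70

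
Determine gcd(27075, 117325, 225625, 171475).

9025

gcd(27075, 117325): 117325 = 4·27075 + 9025; 27075 = 3·9025 + 0 → 9025
gcd(9025, 225625): 225625 = 25·9025 + 0 → 9025
gcd(9025, 171475): 171475 = 19·9025 + 0 → 9025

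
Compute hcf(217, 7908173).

Euclid: 7908173 = 36443·217 + 42; 217 = 5·42 + 7; 42 = 6·7 + 0. Last nonzero remainder: 7.

7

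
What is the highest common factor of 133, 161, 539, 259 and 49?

133 = 7 · 19; 161 = 7 · 23; 539 = 7² · 11; 259 = 7 · 37; 49 = 7²
gcd takes min exponent of each prime: 7 = 7

7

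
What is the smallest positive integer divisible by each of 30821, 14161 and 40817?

30821 = 7² · 17 · 37; 14161 = 7² · 17²; 40817 = 7⁴ · 17
lcm takes max exponent of each prime: 7⁴ · 17² · 37 = 25673893

25673893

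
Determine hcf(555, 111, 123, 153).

555 = 3 · 5 · 37; 111 = 3 · 37; 123 = 3 · 41; 153 = 3² · 17
gcd takes min exponent of each prime: 3 = 3

3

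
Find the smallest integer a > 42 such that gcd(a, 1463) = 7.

49

1463 = 7·209. Any a with gcd(a, 1463) = 7 is a multiple of 7, say 7s, with s coprime to 209.
Need s > 42/7, so s ≥ 7. First s ≥ 7 with gcd(s, 209) = 1 is s = 7. Thus a = 7·7 = 49.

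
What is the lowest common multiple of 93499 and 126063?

93499 = 7 · 19² · 37; 126063 = 3³ · 7 · 23 · 29
max exponents: 3³ · 7 · 19² · 23 · 29 · 37 = 1683823491

1683823491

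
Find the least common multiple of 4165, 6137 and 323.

1503565

4165 = 5 · 7² · 17; 6137 = 17 · 19²; 323 = 17 · 19
lcm takes max exponent of each prime: 5 · 7² · 17 · 19² = 1503565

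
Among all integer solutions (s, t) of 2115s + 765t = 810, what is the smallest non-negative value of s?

Euclid: 2115 = 2·765 + 585; 765 = 1·585 + 180; 585 = 3·180 + 45; 180 = 4·45 + 0 → gcd = 45; 810 = 45·18.
Back-substitution yields 2115·(4) + 765·(-11) = 45, so one solution is s = 4·18 = 72, t = -11·18 = -198.
Solutions in s differ by 765/45 = 17; the one in [0, 17) is 72 mod 17 = 4.

4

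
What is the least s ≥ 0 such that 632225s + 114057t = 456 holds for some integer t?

1974

Euclid: 632225 = 5·114057 + 61940; 114057 = 1·61940 + 52117; 61940 = 1·52117 + 9823; 52117 = 5·9823 + 3002; 9823 = 3·3002 + 817; 3002 = 3·817 + 551; 817 = 1·551 + 266; 551 = 2·266 + 19; 266 = 14·19 + 0 → gcd = 19; 456 = 19·24.
Back-substitution yields 632225·(-418) + 114057·(2317) = 19, so one solution is s = -418·24 = -10032, t = 2317·24 = 55608.
Solutions in s differ by 114057/19 = 6003; the one in [0, 6003) is -10032 mod 6003 = 1974.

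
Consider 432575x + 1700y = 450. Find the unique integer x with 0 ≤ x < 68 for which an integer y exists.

62

Euclid: 432575 = 254·1700 + 775; 1700 = 2·775 + 150; 775 = 5·150 + 25; 150 = 6·25 + 0 → gcd = 25; 450 = 25·18.
Back-substitution yields 432575·(11) + 1700·(-2799) = 25, so one solution is x = 11·18 = 198, y = -2799·18 = -50382.
Solutions in x differ by 1700/25 = 68; the one in [0, 68) is 198 mod 68 = 62.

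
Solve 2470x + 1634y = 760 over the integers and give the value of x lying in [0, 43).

Euclid: 2470 = 1·1634 + 836; 1634 = 1·836 + 798; 836 = 1·798 + 38; 798 = 21·38 + 0 → gcd = 38; 760 = 38·20.
Back-substitution yields 2470·(2) + 1634·(-3) = 38, so one solution is x = 2·20 = 40, y = -3·20 = -60.
Solutions in x differ by 1634/38 = 43; the one in [0, 43) is 40 mod 43 = 40.

40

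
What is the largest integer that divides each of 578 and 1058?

2

578 = 2 · 17²
1058 = 2 · 23²
Common: 2 = 2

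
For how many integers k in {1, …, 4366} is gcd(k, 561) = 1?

Prime factors of 561: 3, 11, 17. Count integers ≤ 4366 divisible by none of them.
By inclusion–exclusion: 4366 − ⌊4366/3⌋ − ⌊4366/11⌋ − ⌊4366/17⌋ + ⌊4366/33⌋ + ⌊4366/51⌋ + ⌊4366/187⌋ − ⌊4366/561⌋ = 2492.

2492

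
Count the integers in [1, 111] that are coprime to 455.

455 = 5·7·13. Inclusion–exclusion on these primes:
111 − ⌊111/5⌋ − ⌊111/7⌋ − ⌊111/13⌋ + ⌊111/35⌋ + ⌊111/65⌋ + ⌊111/91⌋ − ⌊111/455⌋ = 71

71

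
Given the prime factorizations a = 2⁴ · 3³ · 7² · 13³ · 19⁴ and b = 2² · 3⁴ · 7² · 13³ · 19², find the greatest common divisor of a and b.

4197175164

min exponent per shared prime: 2² · 3³ · 7² · 13³ · 19² = 4197175164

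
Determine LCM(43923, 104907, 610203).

lcm(43923, 104907) = 43923·104907/gcd = 4607830161/363 = 12693747
lcm(12693747, 610203) = 12693747·610203/gcd = 7745762500641/363 = 21338188707

21338188707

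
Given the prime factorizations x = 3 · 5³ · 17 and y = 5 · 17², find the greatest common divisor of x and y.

85

min exponent per shared prime: 5 · 17 = 85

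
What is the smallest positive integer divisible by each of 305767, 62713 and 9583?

305767 = 7 · 11² · 19²; 62713 = 7 · 17² · 31; 9583 = 7 · 37²
lcm takes max exponent of each prime: 7 · 11² · 17² · 19² · 31 · 37² = 3750192811057

3750192811057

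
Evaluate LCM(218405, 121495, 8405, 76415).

12394660026204335

lcm(218405, 121495) = 218405·121495/gcd = 26535115475/55 = 482456645
lcm(482456645, 8405) = 482456645·8405/gcd = 4055048101225/5 = 811009620245
lcm(811009620245, 76415) = 811009620245·76415/gcd = 61973300131021675/5 = 12394660026204335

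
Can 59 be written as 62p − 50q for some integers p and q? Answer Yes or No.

By Bézout, 62p − 50q = 59 has integer solutions iff gcd(62, 50) | 59.
Euclid: 62 = 1·50 + 12; 50 = 4·12 + 2; 12 = 6·2 + 0. gcd = 2; 59 mod 2 = 1. No.

No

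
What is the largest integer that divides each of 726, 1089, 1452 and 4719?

gcd(726, 1089): 1089 = 1·726 + 363; 726 = 2·363 + 0 → 363
gcd(363, 1452): 1452 = 4·363 + 0 → 363
gcd(363, 4719): 4719 = 13·363 + 0 → 363

363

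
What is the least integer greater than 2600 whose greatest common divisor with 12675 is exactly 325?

3250

gcd(x, 12675) = 325 forces 325 | x; write x = 325s. Then gcd(325s, 325·39) = 325·gcd(s, 39), so need gcd(s, 39) = 1.
325s > 2600 gives s ≥ 9. The least s ≥ 9 coprime to 39 is 10, so x = 325·10 = 3250.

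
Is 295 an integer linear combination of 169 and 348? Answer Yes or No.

Yes

gcd(169, 348): 348 = 2·169 + 10; 169 = 16·10 + 9; 10 = 1·9 + 1; 9 = 9·1 + 0 → 1
1 divides 295, so a solution exists.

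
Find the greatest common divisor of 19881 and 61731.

9

19881 = 3² · 47²
61731 = 3² · 19³
Common: 3² = 9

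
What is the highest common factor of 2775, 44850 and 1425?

gcd(2775, 44850): 44850 = 16·2775 + 450; 2775 = 6·450 + 75; 450 = 6·75 + 0 → 75
gcd(75, 1425): 1425 = 19·75 + 0 → 75

75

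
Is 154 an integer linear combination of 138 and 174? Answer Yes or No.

No

By Bézout, 138s + 174t = 154 has integer solutions iff gcd(138, 174) | 154.
Euclid: 174 = 1·138 + 36; 138 = 3·36 + 30; 36 = 1·30 + 6; 30 = 5·6 + 0. gcd = 6; 154 mod 6 = 4. No.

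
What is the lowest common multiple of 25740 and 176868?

25740 = 2² · 3² · 5 · 11 · 13; 176868 = 2² · 3² · 17³
max exponents: 2² · 3² · 5 · 11 · 13 · 17³ = 126460620

126460620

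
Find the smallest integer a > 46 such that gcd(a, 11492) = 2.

50

Multiples of 2 above 46: 2·24, 2·25, … . Need the cofactor coprime to 11492/2 = 5746.
Checking s = 24, 25, … the first with gcd(s, 5746) = 1 is s = 25, giving 50.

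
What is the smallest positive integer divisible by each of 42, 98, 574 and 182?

lcm(42, 98) = 42·98/gcd = 4116/14 = 294
lcm(294, 574) = 294·574/gcd = 168756/14 = 12054
lcm(12054, 182) = 12054·182/gcd = 2193828/14 = 156702

156702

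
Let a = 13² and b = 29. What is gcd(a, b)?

1

min exponent per shared prime: (none) = 1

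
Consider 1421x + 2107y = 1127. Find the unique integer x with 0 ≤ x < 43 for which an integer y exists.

Reduce mod 2107: 1421x ≡ 1127 (mod 2107). With g = gcd(1421, 2107) = 49 dividing 1127, divide through: 29x ≡ 23 (mod 43).
Since gcd(29, 43) = 1, x ≡ 23·(29)⁻¹ ≡ 26 (mod 43). Smallest non-negative: 26.

26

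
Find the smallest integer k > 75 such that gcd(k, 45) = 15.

105

gcd(k, 45) = 15 forces 15 | k; write k = 15s. Then gcd(15s, 15·3) = 15·gcd(s, 3), so need gcd(s, 3) = 1.
15s > 75 gives s ≥ 6. The least s ≥ 6 coprime to 3 is 7, so k = 15·7 = 105.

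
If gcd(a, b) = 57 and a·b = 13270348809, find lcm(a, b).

232813137

For any two positive integers, gcd × lcm equals their product. Hence lcm = 13270348809 / 57 = 232813137.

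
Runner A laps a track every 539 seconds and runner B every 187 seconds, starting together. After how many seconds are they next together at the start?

9163

539 = 7² · 11; 187 = 11 · 17
max exponents: 7² · 11 · 17 = 9163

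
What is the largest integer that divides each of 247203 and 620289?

Euclid: 620289 = 2·247203 + 125883; 247203 = 1·125883 + 121320; 125883 = 1·121320 + 4563; 121320 = 26·4563 + 2682; 4563 = 1·2682 + 1881; 2682 = 1·1881 + 801; 1881 = 2·801 + 279; 801 = 2·279 + 243; 279 = 1·243 + 36; 243 = 6·36 + 27; 36 = 1·27 + 9; 27 = 3·9 + 0. Last nonzero remainder: 9.

9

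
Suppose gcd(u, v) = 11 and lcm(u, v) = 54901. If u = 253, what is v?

Using uv = gcd(u,v)·lcm(u,v) = 11·54901 = 603911, we get v = 603911/253 = 2387.

2387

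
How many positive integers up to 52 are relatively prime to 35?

Prime factors of 35: 5, 7. Count integers ≤ 52 divisible by none of them.
By inclusion–exclusion: 52 − ⌊52/5⌋ − ⌊52/7⌋ + ⌊52/35⌋ = 36.

36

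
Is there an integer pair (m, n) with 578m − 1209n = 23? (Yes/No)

Yes

gcd(578, 1209): 1209 = 2·578 + 53; 578 = 10·53 + 48; 53 = 1·48 + 5; 48 = 9·5 + 3; 5 = 1·3 + 2; 3 = 1·2 + 1; 2 = 2·1 + 0 → 1
1 divides 23, so a solution exists.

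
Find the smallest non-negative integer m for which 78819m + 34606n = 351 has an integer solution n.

1603

Reduce mod 34606: 78819m ≡ 351 (mod 34606). With g = gcd(78819, 34606) = 13 dividing 351, divide through: 6063m ≡ 27 (mod 2662).
Since gcd(6063, 2662) = 1, m ≡ 27·(6063)⁻¹ ≡ 1603 (mod 2662). Smallest non-negative: 1603.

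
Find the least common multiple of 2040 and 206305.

2040 = 2³ · 3 · 5 · 17; 206305 = 5 · 11³ · 31
max exponents: 2³ · 3 · 5 · 11³ · 17 · 31 = 84172440

84172440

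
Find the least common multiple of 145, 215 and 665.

145 = 5 · 29; 215 = 5 · 43; 665 = 5 · 7 · 19
lcm takes max exponent of each prime: 5 · 7 · 19 · 29 · 43 = 829255

829255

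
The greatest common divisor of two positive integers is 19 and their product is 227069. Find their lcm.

11951

Since gcd(a,b)·lcm(a,b) = ab, lcm = 227069/19 = 11951.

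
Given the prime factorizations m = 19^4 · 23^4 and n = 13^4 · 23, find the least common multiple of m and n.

1041595649085121

max exponent per prime: 13^4 · 19^4 · 23^4 = 1041595649085121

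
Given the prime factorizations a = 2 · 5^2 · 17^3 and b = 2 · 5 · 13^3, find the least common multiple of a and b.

539693050

max exponent per prime: 2 · 5^2 · 13^3 · 17^3 = 539693050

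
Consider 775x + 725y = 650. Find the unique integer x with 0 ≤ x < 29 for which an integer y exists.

13

Reduce mod 725: 775x ≡ 650 (mod 725). With g = gcd(775, 725) = 25 dividing 650, divide through: 31x ≡ 26 (mod 29).
Since gcd(31, 29) = 1, x ≡ 26·(31)⁻¹ ≡ 13 (mod 29). Smallest non-negative: 13.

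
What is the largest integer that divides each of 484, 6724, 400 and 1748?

gcd(484, 6724): 6724 = 13·484 + 432; 484 = 1·432 + 52; 432 = 8·52 + 16; 52 = 3·16 + 4; 16 = 4·4 + 0 → 4
gcd(4, 400): 400 = 100·4 + 0 → 4
gcd(4, 1748): 1748 = 437·4 + 0 → 4

4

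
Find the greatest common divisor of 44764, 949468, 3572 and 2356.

76

gcd(44764, 949468): 949468 = 21·44764 + 9424; 44764 = 4·9424 + 7068; 9424 = 1·7068 + 2356; 7068 = 3·2356 + 0 → 2356
gcd(2356, 3572): 3572 = 1·2356 + 1216; 2356 = 1·1216 + 1140; 1216 = 1·1140 + 76; 1140 = 15·76 + 0 → 76
gcd(76, 2356): 2356 = 31·76 + 0 → 76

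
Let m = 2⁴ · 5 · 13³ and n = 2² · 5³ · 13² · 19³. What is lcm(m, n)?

30138446000

max exponent per prime: 2⁴ · 5³ · 13³ · 19³ = 30138446000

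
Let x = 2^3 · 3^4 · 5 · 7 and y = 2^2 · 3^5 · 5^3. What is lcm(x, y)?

1701000

max exponent per prime: 2^3 · 3^5 · 5^3 · 7 = 1701000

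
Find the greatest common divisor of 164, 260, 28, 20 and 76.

4

gcd(164, 260): 260 = 1·164 + 96; 164 = 1·96 + 68; 96 = 1·68 + 28; 68 = 2·28 + 12; 28 = 2·12 + 4; 12 = 3·4 + 0 → 4
gcd(4, 28): 28 = 7·4 + 0 → 4
gcd(4, 20): 20 = 5·4 + 0 → 4
gcd(4, 76): 76 = 19·4 + 0 → 4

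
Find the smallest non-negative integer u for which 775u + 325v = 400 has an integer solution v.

11

Reduce mod 325: 775u ≡ 400 (mod 325). With g = gcd(775, 325) = 25 dividing 400, divide through: 31u ≡ 16 (mod 13).
Since gcd(31, 13) = 1, u ≡ 16·(31)⁻¹ ≡ 11 (mod 13). Smallest non-negative: 11.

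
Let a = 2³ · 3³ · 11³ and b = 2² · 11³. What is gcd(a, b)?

5324

min exponent per shared prime: 2² · 11³ = 5324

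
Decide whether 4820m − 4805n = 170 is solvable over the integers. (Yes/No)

Yes

gcd(4820, 4805): 4820 = 1·4805 + 15; 4805 = 320·15 + 5; 15 = 3·5 + 0 → 5
5 divides 170, so a solution exists.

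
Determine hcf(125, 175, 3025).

25

gcd(125, 175): 175 = 1·125 + 50; 125 = 2·50 + 25; 50 = 2·25 + 0 → 25
gcd(25, 3025): 3025 = 121·25 + 0 → 25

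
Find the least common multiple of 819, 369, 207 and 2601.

223199613

lcm(819, 369) = 819·369/gcd = 302211/9 = 33579
lcm(33579, 207) = 33579·207/gcd = 6950853/9 = 772317
lcm(772317, 2601) = 772317·2601/gcd = 2008796517/9 = 223199613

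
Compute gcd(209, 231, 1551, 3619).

11

gcd(209, 231): 231 = 1·209 + 22; 209 = 9·22 + 11; 22 = 2·11 + 0 → 11
gcd(11, 1551): 1551 = 141·11 + 0 → 11
gcd(11, 3619): 3619 = 329·11 + 0 → 11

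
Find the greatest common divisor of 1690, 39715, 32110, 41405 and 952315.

845

gcd(1690, 39715): 39715 = 23·1690 + 845; 1690 = 2·845 + 0 → 845
gcd(845, 32110): 32110 = 38·845 + 0 → 845
gcd(845, 41405): 41405 = 49·845 + 0 → 845
gcd(845, 952315): 952315 = 1127·845 + 0 → 845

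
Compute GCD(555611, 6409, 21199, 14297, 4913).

17

gcd(555611, 6409): 555611 = 86·6409 + 4437; 6409 = 1·4437 + 1972; 4437 = 2·1972 + 493; 1972 = 4·493 + 0 → 493
gcd(493, 21199): 21199 = 43·493 + 0 → 493
gcd(493, 14297): 14297 = 29·493 + 0 → 493
gcd(493, 4913): 4913 = 9·493 + 476; 493 = 1·476 + 17; 476 = 28·17 + 0 → 17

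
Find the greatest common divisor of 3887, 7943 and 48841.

169

3887 = 13² · 23; 7943 = 13² · 47; 48841 = 13² · 17²
gcd takes min exponent of each prime: 13² = 169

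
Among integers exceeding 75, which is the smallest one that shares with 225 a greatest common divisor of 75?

Multiples of 75 above 75: 75·2, 75·3, … . Need the cofactor coprime to 225/75 = 3.
Checking s = 2, 3, … the first with gcd(s, 3) = 1 is s = 2, giving 150.

150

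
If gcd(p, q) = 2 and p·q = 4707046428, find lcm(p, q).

For any two positive integers, gcd × lcm equals their product. Hence lcm = 4707046428 / 2 = 2353523214.

2353523214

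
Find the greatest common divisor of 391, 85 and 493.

gcd(391, 85): 391 = 4·85 + 51; 85 = 1·51 + 34; 51 = 1·34 + 17; 34 = 2·17 + 0 → 17
gcd(17, 493): 493 = 29·17 + 0 → 17

17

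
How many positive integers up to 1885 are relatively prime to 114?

114 = 2·3·19. Inclusion–exclusion on these primes:
1885 − ⌊1885/2⌋ − ⌊1885/3⌋ − ⌊1885/19⌋ + ⌊1885/6⌋ + ⌊1885/38⌋ + ⌊1885/57⌋ − ⌊1885/114⌋ = 596

596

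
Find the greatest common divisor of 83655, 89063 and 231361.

169

83655 = 3² · 5 · 11 · 13²; 89063 = 13² · 17 · 31; 231361 = 13² · 37²
gcd takes min exponent of each prime: 13² = 169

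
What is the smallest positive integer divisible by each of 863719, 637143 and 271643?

517261392603579

lcm(863719, 637143) = 863719·637143/gcd = 550312514817/17 = 32371324401
lcm(32371324401, 271643) = 32371324401·271643/gcd = 8793443674260843/17 = 517261392603579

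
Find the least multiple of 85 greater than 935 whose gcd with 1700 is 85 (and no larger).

1700 = 85·20. Any a with gcd(a, 1700) = 85 is a multiple of 85, say 85s, with s coprime to 20.
Need s > 935/85, so s ≥ 12. First s ≥ 12 with gcd(s, 20) = 1 is s = 13. Thus a = 85·13 = 1105.

1105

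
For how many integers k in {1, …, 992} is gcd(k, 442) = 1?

442 = 2·13·17. Inclusion–exclusion on these primes:
992 − ⌊992/2⌋ − ⌊992/13⌋ − ⌊992/17⌋ + ⌊992/26⌋ + ⌊992/34⌋ + ⌊992/221⌋ − ⌊992/442⌋ = 431

431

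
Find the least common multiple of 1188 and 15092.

gcd first: 15092 = 12·1188 + 836; 1188 = 1·836 + 352; 836 = 2·352 + 132; 352 = 2·132 + 88; 132 = 1·88 + 44; 88 = 2·44 + 0 → gcd = 44
lcm = 1188·15092/gcd = 17929296/44 = 407484

407484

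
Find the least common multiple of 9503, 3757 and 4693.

9503 = 13 · 17 · 43; 3757 = 13 · 17²; 4693 = 13 · 19²
lcm takes max exponent of each prime: 13 · 17² · 19² · 43 = 58319911

58319911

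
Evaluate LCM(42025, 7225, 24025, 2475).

42025 = 5² · 41²; 7225 = 5² · 17²; 24025 = 5² · 31²; 2475 = 3² · 5² · 11
lcm takes max exponent of each prime: 3² · 5² · 11 · 17² · 31² · 41² = 1155484561275

1155484561275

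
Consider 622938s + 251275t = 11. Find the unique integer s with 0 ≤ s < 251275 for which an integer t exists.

219372

Reduce mod 251275: 622938s ≡ 11 (mod 251275). With g = gcd(622938, 251275) = 1 dividing 11, divide through: 622938s ≡ 11 (mod 251275).
Since gcd(622938, 251275) = 1, s ≡ 11·(622938)⁻¹ ≡ 219372 (mod 251275). Smallest non-negative: 219372.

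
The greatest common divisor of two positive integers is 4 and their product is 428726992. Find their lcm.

107181748

gcd·lcm = product, so lcm = 428726992/4 = 107181748.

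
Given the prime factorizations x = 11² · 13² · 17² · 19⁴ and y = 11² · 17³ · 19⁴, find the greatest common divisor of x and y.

min exponent per shared prime: 11² · 17² · 19⁴ = 4557195049

4557195049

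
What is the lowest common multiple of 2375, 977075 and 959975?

9873342875

2375 = 5³ · 19; 977075 = 5² · 11² · 17 · 19; 959975 = 5² · 19 · 43 · 47
lcm takes max exponent of each prime: 5³ · 11² · 17 · 19 · 43 · 47 = 9873342875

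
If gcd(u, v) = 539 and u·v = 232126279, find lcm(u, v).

430661

Since gcd(u,v)·lcm(u,v) = uv, lcm = 232126279/539 = 430661.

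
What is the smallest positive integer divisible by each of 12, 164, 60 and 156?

12 = 2² · 3; 164 = 2² · 41; 60 = 2² · 3 · 5; 156 = 2² · 3 · 13
lcm takes max exponent of each prime: 2² · 3 · 5 · 13 · 41 = 31980

31980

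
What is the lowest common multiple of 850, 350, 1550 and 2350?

lcm(850, 350) = 850·350/gcd = 297500/50 = 5950
lcm(5950, 1550) = 5950·1550/gcd = 9222500/50 = 184450
lcm(184450, 2350) = 184450·2350/gcd = 433457500/50 = 8669150

8669150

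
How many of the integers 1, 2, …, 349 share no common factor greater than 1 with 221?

Prime factors of 221: 13, 17. Count integers ≤ 349 divisible by none of them.
By inclusion–exclusion: 349 − ⌊349/13⌋ − ⌊349/17⌋ + ⌊349/221⌋ = 304.

304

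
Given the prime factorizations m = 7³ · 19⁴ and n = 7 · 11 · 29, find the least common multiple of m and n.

14259332857

max exponent per prime: 7³ · 11 · 19⁴ · 29 = 14259332857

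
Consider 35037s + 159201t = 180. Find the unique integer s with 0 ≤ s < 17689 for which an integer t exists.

gcd(35037, 159201) = 9 (Euclid: 159201 = 4·35037 + 19053; 35037 = 1·19053 + 15984; 19053 = 1·15984 + 3069; 15984 = 5·3069 + 639; 3069 = 4·639 + 513; 639 = 1·513 + 126; 513 = 4·126 + 9; 126 = 14·9 + 0), and 9 | 180.
Extended Euclid: 35037·(-1245) + 159201·(274) = 9. Scale by 20: s₀ = -24900.
General solution s = s₀ + 17689k; reducing mod 17689 gives s = 10478 (and t = -2306).

10478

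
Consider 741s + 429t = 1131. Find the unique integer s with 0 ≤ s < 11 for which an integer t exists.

Euclid: 741 = 1·429 + 312; 429 = 1·312 + 117; 312 = 2·117 + 78; 117 = 1·78 + 39; 78 = 2·39 + 0 → gcd = 39; 1131 = 39·29.
Back-substitution yields 741·(-4) + 429·(7) = 39, so one solution is s = -4·29 = -116, t = 7·29 = 203.
Solutions in s differ by 429/39 = 11; the one in [0, 11) is -116 mod 11 = 5.

5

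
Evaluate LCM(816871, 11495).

77602745

gcd first: 816871 = 71·11495 + 726; 11495 = 15·726 + 605; 726 = 1·605 + 121; 605 = 5·121 + 0 → gcd = 121
lcm = 816871·11495/gcd = 9389932145/121 = 77602745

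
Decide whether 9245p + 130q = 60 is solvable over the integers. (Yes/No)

Yes

By Bézout, 9245p + 130q = 60 has integer solutions iff gcd(9245, 130) | 60.
Euclid: 9245 = 71·130 + 15; 130 = 8·15 + 10; 15 = 1·10 + 5; 10 = 2·5 + 0. gcd = 5; 60 mod 5 = 0. Yes.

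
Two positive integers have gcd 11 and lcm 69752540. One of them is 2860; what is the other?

268279

p·q = gcd·lcm = 11·69752540 = 767277940, so q = 767277940/2860 = 268279.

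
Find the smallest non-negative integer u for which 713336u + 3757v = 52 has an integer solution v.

152

gcd(713336, 3757) = 13 (Euclid: 713336 = 189·3757 + 3263; 3757 = 1·3263 + 494; 3263 = 6·494 + 299; 494 = 1·299 + 195; 299 = 1·195 + 104; 195 = 1·104 + 91; 104 = 1·91 + 13; 91 = 7·13 + 0), and 13 | 52.
Extended Euclid: 713336·(38) + 3757·(-7215) = 13. Scale by 4: u₀ = 152.
General solution u = u₀ + 289t; reducing mod 289 gives u = 152 (and v = -28860).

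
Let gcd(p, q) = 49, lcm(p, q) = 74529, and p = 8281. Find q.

Using pq = gcd(p,q)·lcm(p,q) = 49·74529 = 3651921, we get q = 3651921/8281 = 441.

441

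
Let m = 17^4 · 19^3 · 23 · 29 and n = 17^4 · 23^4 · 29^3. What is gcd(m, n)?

55708507

min exponent per shared prime: 17^4 · 23 · 29 = 55708507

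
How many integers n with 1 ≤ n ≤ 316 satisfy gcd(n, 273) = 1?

Prime factors of 273: 3, 7, 13. Count integers ≤ 316 divisible by none of them.
By inclusion–exclusion: 316 − ⌊316/3⌋ − ⌊316/7⌋ − ⌊316/13⌋ + ⌊316/21⌋ + ⌊316/39⌋ + ⌊316/91⌋ − ⌊316/273⌋ = 167.

167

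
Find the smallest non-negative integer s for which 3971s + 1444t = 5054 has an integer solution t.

2

Reduce mod 1444: 3971s ≡ 5054 (mod 1444). With g = gcd(3971, 1444) = 361 dividing 5054, divide through: 11s ≡ 14 (mod 4).
Since gcd(11, 4) = 1, s ≡ 14·(11)⁻¹ ≡ 2 (mod 4). Smallest non-negative: 2.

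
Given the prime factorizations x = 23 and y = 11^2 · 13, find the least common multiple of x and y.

max exponent per prime: 11^2 · 13 · 23 = 36179

36179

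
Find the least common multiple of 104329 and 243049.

gcd first: 243049 = 2·104329 + 34391; 104329 = 3·34391 + 1156; 34391 = 29·1156 + 867; 1156 = 1·867 + 289; 867 = 3·289 + 0 → gcd = 289
lcm = 104329·243049/gcd = 25357059121/289 = 87740689

87740689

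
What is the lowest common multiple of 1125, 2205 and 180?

1125 = 3² · 5³; 2205 = 3² · 5 · 7²; 180 = 2² · 3² · 5
lcm takes max exponent of each prime: 2² · 3² · 5³ · 7² = 220500

220500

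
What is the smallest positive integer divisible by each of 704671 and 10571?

677188831

704671 = 11 · 29 · 47²; 10571 = 11 · 31²
max exponents: 11 · 29 · 31² · 47² = 677188831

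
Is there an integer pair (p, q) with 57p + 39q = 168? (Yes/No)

Yes

By Bézout, 57p + 39q = 168 has integer solutions iff gcd(57, 39) | 168.
Euclid: 57 = 1·39 + 18; 39 = 2·18 + 3; 18 = 6·3 + 0. gcd = 3; 168 mod 3 = 0. Yes.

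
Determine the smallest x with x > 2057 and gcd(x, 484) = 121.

Multiples of 121 above 2057: 121·18, 121·19, … . Need the cofactor coprime to 484/121 = 4.
Checking s = 18, 19, … the first with gcd(s, 4) = 1 is s = 19, giving 2299.

2299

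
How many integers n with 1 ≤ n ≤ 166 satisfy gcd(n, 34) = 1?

78

Prime factors of 34: 2, 17. Count integers ≤ 166 divisible by none of them.
By inclusion–exclusion: 166 − ⌊166/2⌋ − ⌊166/17⌋ + ⌊166/34⌋ = 78.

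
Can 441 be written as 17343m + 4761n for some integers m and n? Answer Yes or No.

gcd(17343, 4761): 17343 = 3·4761 + 3060; 4761 = 1·3060 + 1701; 3060 = 1·1701 + 1359; 1701 = 1·1359 + 342; 1359 = 3·342 + 333; 342 = 1·333 + 9; 333 = 37·9 + 0 → 9
9 divides 441, so a solution exists.

Yes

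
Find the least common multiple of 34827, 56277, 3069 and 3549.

34827 = 3 · 13 · 19 · 47; 56277 = 3² · 13² · 37; 3069 = 3² · 11 · 31; 3549 = 3 · 7 · 13²
lcm takes max exponent of each prime: 3² · 7 · 11 · 13² · 19 · 31 · 37 · 47 = 119959546707

119959546707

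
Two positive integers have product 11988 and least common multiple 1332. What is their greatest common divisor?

From gcd × lcm = pq: gcd = 11988 / 1332 = 9.

9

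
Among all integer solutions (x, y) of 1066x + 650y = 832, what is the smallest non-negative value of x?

2

Euclid: 1066 = 1·650 + 416; 650 = 1·416 + 234; 416 = 1·234 + 182; 234 = 1·182 + 52; 182 = 3·52 + 26; 52 = 2·26 + 0 → gcd = 26; 832 = 26·32.
Back-substitution yields 1066·(11) + 650·(-18) = 26, so one solution is x = 11·32 = 352, y = -18·32 = -576.
Solutions in x differ by 650/26 = 25; the one in [0, 25) is 352 mod 25 = 2.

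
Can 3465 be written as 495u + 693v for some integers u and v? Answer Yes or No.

Yes

By Bézout, 495u + 693v = 3465 has integer solutions iff gcd(495, 693) | 3465.
Euclid: 693 = 1·495 + 198; 495 = 2·198 + 99; 198 = 2·99 + 0. gcd = 99; 3465 mod 99 = 0. Yes.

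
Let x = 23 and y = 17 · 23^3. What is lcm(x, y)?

206839

max exponent per prime: 17 · 23^3 = 206839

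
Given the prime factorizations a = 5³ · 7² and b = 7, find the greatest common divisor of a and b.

7

min exponent per shared prime: 7 = 7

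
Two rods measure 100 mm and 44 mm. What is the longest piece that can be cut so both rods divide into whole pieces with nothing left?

100 = 2² · 5²
44 = 2² · 11
Common: 2² = 4

4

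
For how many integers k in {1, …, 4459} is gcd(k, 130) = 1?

1646

130 = 2·5·13. Inclusion–exclusion on these primes:
4459 − ⌊4459/2⌋ − ⌊4459/5⌋ − ⌊4459/13⌋ + ⌊4459/10⌋ + ⌊4459/26⌋ + ⌊4459/65⌋ − ⌊4459/130⌋ = 1646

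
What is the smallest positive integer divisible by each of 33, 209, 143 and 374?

33 = 3 · 11; 209 = 11 · 19; 143 = 11 · 13; 374 = 2 · 11 · 17
lcm takes max exponent of each prime: 2 · 3 · 11 · 13 · 17 · 19 = 277134

277134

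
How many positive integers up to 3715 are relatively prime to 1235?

1235 = 5·13·19. Inclusion–exclusion on these primes:
3715 − ⌊3715/5⌋ − ⌊3715/13⌋ − ⌊3715/19⌋ + ⌊3715/65⌋ + ⌊3715/95⌋ + ⌊3715/247⌋ − ⌊3715/1235⌋ = 2600

2600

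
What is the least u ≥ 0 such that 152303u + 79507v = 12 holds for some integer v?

45920

Euclid: 152303 = 1·79507 + 72796; 79507 = 1·72796 + 6711; 72796 = 10·6711 + 5686; 6711 = 1·5686 + 1025; 5686 = 5·1025 + 561; 1025 = 1·561 + 464; 561 = 1·464 + 97; 464 = 4·97 + 76; 97 = 1·76 + 21; 76 = 3·21 + 13; 21 = 1·13 + 8; 13 = 1·8 + 5; 8 = 1·5 + 3; 5 = 1·3 + 2; 3 = 1·2 + 1; 2 = 2·1 + 0 → gcd = 1; 12 = 1·12.
Back-substitution yields 152303·(30329) + 79507·(-58098) = 1, so one solution is u = 30329·12 = 363948, v = -58098·12 = -697176.
Solutions in u differ by 79507/1 = 79507; the one in [0, 79507) is 363948 mod 79507 = 45920.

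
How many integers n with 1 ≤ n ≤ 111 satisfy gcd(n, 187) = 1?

187 = 11·17. Inclusion–exclusion on these primes:
111 − ⌊111/11⌋ − ⌊111/17⌋ + ⌊111/187⌋ = 95

95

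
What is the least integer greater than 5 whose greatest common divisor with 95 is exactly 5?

10

95 = 5·19. Any m with gcd(m, 95) = 5 is a multiple of 5, say 5s, with s coprime to 19.
Need s > 5/5, so s ≥ 2. First s ≥ 2 with gcd(s, 19) = 1 is s = 2. Thus m = 5·2 = 10.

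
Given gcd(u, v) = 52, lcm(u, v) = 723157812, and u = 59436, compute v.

u·v = gcd·lcm = 52·723157812 = 37604206224, so v = 37604206224/59436 = 632684.

632684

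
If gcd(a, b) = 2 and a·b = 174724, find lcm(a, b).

87362

gcd·lcm = product, so lcm = 174724/2 = 87362.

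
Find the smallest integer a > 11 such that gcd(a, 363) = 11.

22

363 = 11·33. Any a with gcd(a, 363) = 11 is a multiple of 11, say 11s, with s coprime to 33.
Need s > 11/11, so s ≥ 2. First s ≥ 2 with gcd(s, 33) = 1 is s = 2. Thus a = 11·2 = 22.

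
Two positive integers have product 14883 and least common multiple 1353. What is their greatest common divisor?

11

gcd·lcm = product, so gcd = 14883/1353 = 11.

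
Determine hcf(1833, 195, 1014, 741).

39

1833 = 3 · 13 · 47; 195 = 3 · 5 · 13; 1014 = 2 · 3 · 13²; 741 = 3 · 13 · 19
gcd takes min exponent of each prime: 3 · 13 = 39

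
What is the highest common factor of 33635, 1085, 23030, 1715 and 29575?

35

33635 = 5 · 7 · 31²; 1085 = 5 · 7 · 31; 23030 = 2 · 5 · 7² · 47; 1715 = 5 · 7³; 29575 = 5² · 7 · 13²
gcd takes min exponent of each prime: 5 · 7 = 35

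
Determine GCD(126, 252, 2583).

63

126 = 2 · 3² · 7; 252 = 2² · 3² · 7; 2583 = 3² · 7 · 41
gcd takes min exponent of each prime: 3² · 7 = 63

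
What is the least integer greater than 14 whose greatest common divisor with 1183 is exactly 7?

21

Multiples of 7 above 14: 7·3, 7·4, … . Need the cofactor coprime to 1183/7 = 169.
Checking s = 3, 4, … the first with gcd(s, 169) = 1 is s = 3, giving 21.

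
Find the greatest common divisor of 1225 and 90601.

49

Euclid: 90601 = 73·1225 + 1176; 1225 = 1·1176 + 49; 1176 = 24·49 + 0. Last nonzero remainder: 49.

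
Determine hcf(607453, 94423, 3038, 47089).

49

607453 = 7⁴ · 11 · 23; 94423 = 7² · 41 · 47; 3038 = 2 · 7² · 31; 47089 = 7² · 31²
gcd takes min exponent of each prime: 7² = 49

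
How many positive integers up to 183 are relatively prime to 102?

58

102 = 2·3·17. Inclusion–exclusion on these primes:
183 − ⌊183/2⌋ − ⌊183/3⌋ − ⌊183/17⌋ + ⌊183/6⌋ + ⌊183/34⌋ + ⌊183/51⌋ − ⌊183/102⌋ = 58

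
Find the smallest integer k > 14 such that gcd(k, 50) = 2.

gcd(k, 50) = 2 forces 2 | k; write k = 2s. Then gcd(2s, 2·25) = 2·gcd(s, 25), so need gcd(s, 25) = 1.
2s > 14 gives s ≥ 8. The least s ≥ 8 coprime to 25 is 8, so k = 2·8 = 16.

16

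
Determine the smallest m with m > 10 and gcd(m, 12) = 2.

gcd(m, 12) = 2 forces 2 | m; write m = 2s. Then gcd(2s, 2·6) = 2·gcd(s, 6), so need gcd(s, 6) = 1.
2s > 10 gives s ≥ 6. The least s ≥ 6 coprime to 6 is 7, so m = 2·7 = 14.

14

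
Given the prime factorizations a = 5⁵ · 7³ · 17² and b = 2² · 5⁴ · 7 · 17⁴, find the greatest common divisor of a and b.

1264375

min exponent per shared prime: 5⁴ · 7 · 17² = 1264375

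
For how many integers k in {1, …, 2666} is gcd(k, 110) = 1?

110 = 2·5·11. Inclusion–exclusion on these primes:
2666 − ⌊2666/2⌋ − ⌊2666/5⌋ − ⌊2666/11⌋ + ⌊2666/10⌋ + ⌊2666/22⌋ + ⌊2666/55⌋ − ⌊2666/110⌋ = 969

969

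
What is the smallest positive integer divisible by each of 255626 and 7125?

95859750

gcd first: 255626 = 35·7125 + 6251; 7125 = 1·6251 + 874; 6251 = 7·874 + 133; 874 = 6·133 + 76; 133 = 1·76 + 57; 76 = 1·57 + 19; 57 = 3·19 + 0 → gcd = 19
lcm = 255626·7125/gcd = 1821335250/19 = 95859750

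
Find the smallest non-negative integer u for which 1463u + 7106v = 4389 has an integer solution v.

Euclid: 7106 = 4·1463 + 1254; 1463 = 1·1254 + 209; 1254 = 6·209 + 0 → gcd = 209; 4389 = 209·21.
Back-substitution yields 1463·(5) + 7106·(-1) = 209, so one solution is u = 5·21 = 105, v = -1·21 = -21.
Solutions in u differ by 7106/209 = 34; the one in [0, 34) is 105 mod 34 = 3.

3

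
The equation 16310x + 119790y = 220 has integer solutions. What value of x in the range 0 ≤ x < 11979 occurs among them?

gcd(16310, 119790) = 10 (Euclid: 119790 = 7·16310 + 5620; 16310 = 2·5620 + 5070; 5620 = 1·5070 + 550; 5070 = 9·550 + 120; 550 = 4·120 + 70; 120 = 1·70 + 50; 70 = 1·50 + 20; 50 = 2·20 + 10; 20 = 2·10 + 0), and 10 | 220.
Extended Euclid: 16310·(5009) + 119790·(-682) = 10. Scale by 22: x₀ = 110198.
General solution x = x₀ + 11979t; reducing mod 11979 gives x = 2387 (and y = -325).

2387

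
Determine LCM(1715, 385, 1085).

584815

lcm(1715, 385) = 1715·385/gcd = 660275/35 = 18865
lcm(18865, 1085) = 18865·1085/gcd = 20468525/35 = 584815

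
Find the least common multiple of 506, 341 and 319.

lcm(506, 341) = 506·341/gcd = 172546/11 = 15686
lcm(15686, 319) = 15686·319/gcd = 5003834/11 = 454894

454894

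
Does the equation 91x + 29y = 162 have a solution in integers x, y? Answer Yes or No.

Yes

By Bézout, 91x + 29y = 162 has integer solutions iff gcd(91, 29) | 162.
Euclid: 91 = 3·29 + 4; 29 = 7·4 + 1; 4 = 4·1 + 0. gcd = 1; 162 mod 1 = 0. Yes.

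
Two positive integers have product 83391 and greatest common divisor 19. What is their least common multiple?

For any two positive integers, gcd × lcm equals their product. Hence lcm = 83391 / 19 = 4389.

4389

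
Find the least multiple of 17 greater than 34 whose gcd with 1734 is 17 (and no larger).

85

1734 = 17·102. Any x with gcd(x, 1734) = 17 is a multiple of 17, say 17s, with s coprime to 102.
Need s > 34/17, so s ≥ 3. First s ≥ 3 with gcd(s, 102) = 1 is s = 5. Thus x = 17·5 = 85.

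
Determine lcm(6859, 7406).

6859 = 19³; 7406 = 2 · 7 · 23²
max exponents: 2 · 7 · 19³ · 23² = 50797754

50797754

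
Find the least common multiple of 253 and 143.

gcd first: 253 = 1·143 + 110; 143 = 1·110 + 33; 110 = 3·33 + 11; 33 = 3·11 + 0 → gcd = 11
lcm = 253·143/gcd = 36179/11 = 3289

3289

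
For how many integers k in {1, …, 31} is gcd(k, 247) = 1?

247 = 13·19. Inclusion–exclusion on these primes:
31 − ⌊31/13⌋ − ⌊31/19⌋ + ⌊31/247⌋ = 28

28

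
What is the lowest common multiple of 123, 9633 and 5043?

123 = 3 · 41; 9633 = 3 · 13² · 19; 5043 = 3 · 41²
lcm takes max exponent of each prime: 3 · 13² · 19 · 41² = 16193073

16193073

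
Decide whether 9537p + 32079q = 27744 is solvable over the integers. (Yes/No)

gcd(9537, 32079): 32079 = 3·9537 + 3468; 9537 = 2·3468 + 2601; 3468 = 1·2601 + 867; 2601 = 3·867 + 0 → 867
867 divides 27744, so a solution exists.

Yes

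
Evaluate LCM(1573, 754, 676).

2372084

lcm(1573, 754) = 1573·754/gcd = 1186042/13 = 91234
lcm(91234, 676) = 91234·676/gcd = 61674184/26 = 2372084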